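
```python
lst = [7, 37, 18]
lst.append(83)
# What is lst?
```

[7, 37, 18, 83]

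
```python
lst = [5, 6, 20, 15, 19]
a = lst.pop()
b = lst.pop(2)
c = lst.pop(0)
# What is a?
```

After line 1: lst = [5, 6, 20, 15, 19]
After line 2 (pop() -> a = 19): lst = [5, 6, 20, 15]
After line 3 (pop(2) -> b = 20): lst = [5, 6, 15]
After line 4 (pop(0) -> c = 5): lst = [6, 15]

19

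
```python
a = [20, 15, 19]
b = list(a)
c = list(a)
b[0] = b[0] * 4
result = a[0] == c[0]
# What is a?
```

After line 1: a = [20, 15, 19]
After line 2 (b = list(a), copy): a = [20, 15, 19], b = [20, 15, 19]
After line 3 (c = list(a) is a copy, new object): c = [20, 15, 19]
After line 4 (b[0] = 20 * 4 = 80; only b mutates (copy)): a = [20, 15, 19], b = [80, 15, 19], c = [20, 15, 19]
After line 5 (a[0] = 20, c[0] = 20; result = True)

[20, 15, 19]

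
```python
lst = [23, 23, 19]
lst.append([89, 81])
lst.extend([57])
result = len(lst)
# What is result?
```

After line 1: lst = [23, 23, 19]
After line 2 (append adds [89, 81] as single element): lst = [23, 23, 19, [89, 81]]
After line 3 (extend unpacks [57], adds 57): lst = [23, 23, 19, [89, 81], 57]
After line 4: result = len(lst) = 5

5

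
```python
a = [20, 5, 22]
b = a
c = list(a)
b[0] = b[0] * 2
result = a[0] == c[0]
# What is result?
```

After line 1: a = [20, 5, 22]
After line 2 (b = a, alias): a = [20, 5, 22], b = [20, 5, 22]
After line 3 (c = list(a) is a copy, new object): c = [20, 5, 22]
After line 4 (b[0] = 20 * 2 = 40; mutates shared a/b): a = b = [40, 5, 22], c = [20, 5, 22]
After line 5 (a[0] = 40, c[0] = 20; result = False)

False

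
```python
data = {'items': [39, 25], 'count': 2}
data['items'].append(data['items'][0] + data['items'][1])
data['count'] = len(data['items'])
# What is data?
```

After line 1: data = {'items': [39, 25], 'count': 2}
After line 2 (append 39 + 25 = 64): data = {'items': [39, 25, 64], 'count': 2}
After line 3 (count = len(items) = 3): data = {'items': [39, 25, 64], 'count': 3}

{'items': [39, 25, 64], 'count': 3}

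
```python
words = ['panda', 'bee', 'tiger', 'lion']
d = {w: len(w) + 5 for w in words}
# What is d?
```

{'panda': 10, 'bee': 8, 'tiger': 10, 'lion': 9}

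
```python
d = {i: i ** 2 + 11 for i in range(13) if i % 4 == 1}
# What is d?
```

{1: 12, 5: 36, 9: 92}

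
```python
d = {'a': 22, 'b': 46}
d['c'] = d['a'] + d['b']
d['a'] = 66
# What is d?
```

After line 1: d = {'a': 22, 'b': 46}
After line 2 (d['c'] = 22 + 46): d = {'a': 22, 'b': 46, 'c': 68}
After line 3: d = {'a': 66, 'b': 46, 'c': 68}

{'a': 66, 'b': 46, 'c': 68}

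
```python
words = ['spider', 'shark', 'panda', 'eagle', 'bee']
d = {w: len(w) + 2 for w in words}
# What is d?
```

{'spider': 8, 'shark': 7, 'panda': 7, 'eagle': 7, 'bee': 5}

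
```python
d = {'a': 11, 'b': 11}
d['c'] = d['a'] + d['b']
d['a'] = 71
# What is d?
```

After line 1: d = {'a': 11, 'b': 11}
After line 2 (d['c'] = 11 + 11): d = {'a': 11, 'b': 11, 'c': 22}
After line 3: d = {'a': 71, 'b': 11, 'c': 22}

{'a': 71, 'b': 11, 'c': 22}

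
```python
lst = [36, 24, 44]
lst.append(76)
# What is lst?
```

[36, 24, 44, 76]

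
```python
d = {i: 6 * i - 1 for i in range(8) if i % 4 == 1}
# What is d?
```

{1: 5, 5: 29}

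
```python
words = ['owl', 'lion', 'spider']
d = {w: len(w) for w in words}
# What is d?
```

{'owl': 3, 'lion': 4, 'spider': 6}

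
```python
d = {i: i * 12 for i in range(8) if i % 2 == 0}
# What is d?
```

{0: 0, 2: 24, 4: 48, 6: 72}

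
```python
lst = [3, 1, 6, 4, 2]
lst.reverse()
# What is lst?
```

[2, 4, 6, 1, 3]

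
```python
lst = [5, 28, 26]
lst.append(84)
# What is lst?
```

[5, 28, 26, 84]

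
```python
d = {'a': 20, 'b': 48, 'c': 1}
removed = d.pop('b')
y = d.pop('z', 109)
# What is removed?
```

After line 1: d = {'a': 20, 'b': 48, 'c': 1}
After line 2 (pop 'b' returns 48): d = {'a': 20, 'c': 1}, removed = 48
After line 3 (pop 'z' missing, returns default 109): d = {'a': 20, 'c': 1}, y = 109

48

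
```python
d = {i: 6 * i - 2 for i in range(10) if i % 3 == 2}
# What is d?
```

{2: 10, 5: 28, 8: 46}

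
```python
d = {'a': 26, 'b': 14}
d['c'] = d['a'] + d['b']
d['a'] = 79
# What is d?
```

After line 1: d = {'a': 26, 'b': 14}
After line 2 (d['c'] = 26 + 14): d = {'a': 26, 'b': 14, 'c': 40}
After line 3: d = {'a': 79, 'b': 14, 'c': 40}

{'a': 79, 'b': 14, 'c': 40}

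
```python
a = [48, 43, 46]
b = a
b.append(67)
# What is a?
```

After line 1: a = [48, 43, 46]
After line 2 (b = a is an alias, same object): a = [48, 43, 46], b = [48, 43, 46]
After line 3 (b.append mutates the shared list): a = [48, 43, 46, 67], b = [48, 43, 46, 67]

[48, 43, 46, 67]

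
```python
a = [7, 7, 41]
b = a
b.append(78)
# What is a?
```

After line 1: a = [7, 7, 41]
After line 2 (b = a is an alias, same object): a = [7, 7, 41], b = [7, 7, 41]
After line 3 (b.append mutates the shared list): a = [7, 7, 41, 78], b = [7, 7, 41, 78]

[7, 7, 41, 78]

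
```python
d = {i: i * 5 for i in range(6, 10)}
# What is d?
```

{6: 30, 7: 35, 8: 40, 9: 45}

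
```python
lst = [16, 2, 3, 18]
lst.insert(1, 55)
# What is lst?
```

[16, 55, 2, 3, 18]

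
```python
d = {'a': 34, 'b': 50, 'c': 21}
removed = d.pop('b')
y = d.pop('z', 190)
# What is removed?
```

After line 1: d = {'a': 34, 'b': 50, 'c': 21}
After line 2 (pop 'b' returns 50): d = {'a': 34, 'c': 21}, removed = 50
After line 3 (pop 'z' missing, returns default 190): d = {'a': 34, 'c': 21}, y = 190

50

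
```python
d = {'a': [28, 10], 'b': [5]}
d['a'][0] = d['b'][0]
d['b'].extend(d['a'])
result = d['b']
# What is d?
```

After line 1: d = {'a': [28, 10], 'b': [5]}
After line 2 (a[0] = b[0] = 5): d = {'a': [5, 10], 'b': [5]}
After line 3 (b.extend(a) appends [5, 10]): d = {'a': [5, 10], 'b': [5, 5, 10]}
After line 4: result = d['b'] = [5, 5, 10]

{'a': [5, 10], 'b': [5, 5, 10]}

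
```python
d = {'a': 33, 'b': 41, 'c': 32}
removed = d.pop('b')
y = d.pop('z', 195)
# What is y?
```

After line 1: d = {'a': 33, 'b': 41, 'c': 32}
After line 2 (pop 'b' returns 41): d = {'a': 33, 'c': 32}, removed = 41
After line 3 (pop 'z' missing, returns default 195): d = {'a': 33, 'c': 32}, y = 195

195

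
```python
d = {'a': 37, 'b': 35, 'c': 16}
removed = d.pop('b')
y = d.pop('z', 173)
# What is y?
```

After line 1: d = {'a': 37, 'b': 35, 'c': 16}
After line 2 (pop 'b' returns 35): d = {'a': 37, 'c': 16}, removed = 35
After line 3 (pop 'z' missing, returns default 173): d = {'a': 37, 'c': 16}, y = 173

173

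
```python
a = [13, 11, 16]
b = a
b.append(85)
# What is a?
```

After line 1: a = [13, 11, 16]
After line 2 (b = a is an alias, same object): a = [13, 11, 16], b = [13, 11, 16]
After line 3 (b.append mutates the shared list): a = [13, 11, 16, 85], b = [13, 11, 16, 85]

[13, 11, 16, 85]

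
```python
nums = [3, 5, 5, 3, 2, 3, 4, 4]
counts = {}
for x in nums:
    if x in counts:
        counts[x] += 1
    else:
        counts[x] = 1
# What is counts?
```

Initial: counts = {}, nums = [3, 5, 5, 3, 2, 3, 4, 4]
See 3: counts = {3: 1}
See 5: counts = {3: 1, 5: 1}
See 5: counts = {3: 1, 5: 2}
See 3: counts = {3: 2, 5: 2}
See 2: counts = {3: 2, 5: 2, 2: 1}
See 3: counts = {3: 3, 5: 2, 2: 1}
See 4: counts = {3: 3, 5: 2, 2: 1, 4: 1}
See 4: counts = {3: 3, 5: 2, 2: 1, 4: 2}

{3: 3, 5: 2, 2: 1, 4: 2}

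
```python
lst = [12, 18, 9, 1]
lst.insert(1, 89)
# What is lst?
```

[12, 89, 18, 9, 1]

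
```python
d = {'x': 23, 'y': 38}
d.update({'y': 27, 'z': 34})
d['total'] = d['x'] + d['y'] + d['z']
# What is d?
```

After line 1: d = {'x': 23, 'y': 38}
After line 2 (y overwritten, z added): d = {'x': 23, 'y': 27, 'z': 34}
After line 3 (total = 23 + 27 + 34 = 84): d = {'x': 23, 'y': 27, 'z': 34, 'total': 84}

{'x': 23, 'y': 27, 'z': 34, 'total': 84}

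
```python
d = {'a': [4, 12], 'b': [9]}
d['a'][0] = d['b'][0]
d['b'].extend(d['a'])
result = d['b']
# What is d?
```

After line 1: d = {'a': [4, 12], 'b': [9]}
After line 2 (a[0] = b[0] = 9): d = {'a': [9, 12], 'b': [9]}
After line 3 (b.extend(a) appends [9, 12]): d = {'a': [9, 12], 'b': [9, 9, 12]}
After line 4: result = d['b'] = [9, 9, 12]

{'a': [9, 12], 'b': [9, 9, 12]}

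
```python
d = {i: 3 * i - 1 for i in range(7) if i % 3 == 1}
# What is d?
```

{1: 2, 4: 11}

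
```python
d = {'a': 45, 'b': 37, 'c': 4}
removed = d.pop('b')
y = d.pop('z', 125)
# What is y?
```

After line 1: d = {'a': 45, 'b': 37, 'c': 4}
After line 2 (pop 'b' returns 37): d = {'a': 45, 'c': 4}, removed = 37
After line 3 (pop 'z' missing, returns default 125): d = {'a': 45, 'c': 4}, y = 125

125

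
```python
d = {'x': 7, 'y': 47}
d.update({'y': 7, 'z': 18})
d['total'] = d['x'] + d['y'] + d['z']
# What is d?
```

After line 1: d = {'x': 7, 'y': 47}
After line 2 (y overwritten, z added): d = {'x': 7, 'y': 7, 'z': 18}
After line 3 (total = 7 + 7 + 18 = 32): d = {'x': 7, 'y': 7, 'z': 18, 'total': 32}

{'x': 7, 'y': 7, 'z': 18, 'total': 32}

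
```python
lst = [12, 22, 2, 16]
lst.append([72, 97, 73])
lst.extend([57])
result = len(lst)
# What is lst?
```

After line 1: lst = [12, 22, 2, 16]
After line 2 (append adds [72, 97, 73] as single element): lst = [12, 22, 2, 16, [72, 97, 73]]
After line 3 (extend unpacks [57], adds 57): lst = [12, 22, 2, 16, [72, 97, 73], 57]
After line 4: result = len(lst) = 6

[12, 22, 2, 16, [72, 97, 73], 57]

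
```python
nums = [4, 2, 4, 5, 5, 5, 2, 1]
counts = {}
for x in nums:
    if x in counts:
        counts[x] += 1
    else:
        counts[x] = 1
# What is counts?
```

Initial: counts = {}, nums = [4, 2, 4, 5, 5, 5, 2, 1]
See 4: counts = {4: 1}
See 2: counts = {4: 1, 2: 1}
See 4: counts = {4: 2, 2: 1}
See 5: counts = {4: 2, 2: 1, 5: 1}
See 5: counts = {4: 2, 2: 1, 5: 2}
See 5: counts = {4: 2, 2: 1, 5: 3}
See 2: counts = {4: 2, 2: 2, 5: 3}
See 1: counts = {4: 2, 2: 2, 5: 3, 1: 1}

{4: 2, 2: 2, 5: 3, 1: 1}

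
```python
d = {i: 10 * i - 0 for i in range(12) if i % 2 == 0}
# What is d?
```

{0: 0, 2: 20, 4: 40, 6: 60, 8: 80, 10: 100}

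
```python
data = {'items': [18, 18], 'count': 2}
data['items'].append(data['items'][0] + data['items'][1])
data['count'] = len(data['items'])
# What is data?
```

After line 1: data = {'items': [18, 18], 'count': 2}
After line 2 (append 18 + 18 = 36): data = {'items': [18, 18, 36], 'count': 2}
After line 3 (count = len(items) = 3): data = {'items': [18, 18, 36], 'count': 3}

{'items': [18, 18, 36], 'count': 3}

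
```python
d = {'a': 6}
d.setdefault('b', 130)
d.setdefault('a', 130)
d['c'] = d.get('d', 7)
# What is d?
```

After line 1: d = {'a': 6}
After line 2 (setdefault adds 'b'=130): d = {'a': 6, 'b': 130}
After line 3 (setdefault 'a' no-op, already exists): d = {'a': 6, 'b': 130}
After line 4 (get('d', 7) returns default since 'd' not in d): d = {'a': 6, 'b': 130, 'c': 7}

{'a': 6, 'b': 130, 'c': 7}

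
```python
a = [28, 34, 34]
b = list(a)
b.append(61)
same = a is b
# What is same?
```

After line 1: a = [28, 34, 34]
After line 2 (b = list(a) is a shallow copy, new object): a = [28, 34, 34], b = [28, 34, 34]
After line 3 (append only mutates b): a = [28, 34, 34], b = [28, 34, 34, 61]
After line 4 (same = a is b; different objects -> False): same = False

False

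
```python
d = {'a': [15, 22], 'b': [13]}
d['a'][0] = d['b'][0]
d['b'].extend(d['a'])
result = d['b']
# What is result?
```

After line 1: d = {'a': [15, 22], 'b': [13]}
After line 2 (a[0] = b[0] = 13): d = {'a': [13, 22], 'b': [13]}
After line 3 (b.extend(a) appends [13, 22]): d = {'a': [13, 22], 'b': [13, 13, 22]}
After line 4: result = d['b'] = [13, 13, 22]

[13, 13, 22]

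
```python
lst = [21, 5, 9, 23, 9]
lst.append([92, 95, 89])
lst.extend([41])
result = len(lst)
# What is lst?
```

After line 1: lst = [21, 5, 9, 23, 9]
After line 2 (append adds [92, 95, 89] as single element): lst = [21, 5, 9, 23, 9, [92, 95, 89]]
After line 3 (extend unpacks [41], adds 41): lst = [21, 5, 9, 23, 9, [92, 95, 89], 41]
After line 4: result = len(lst) = 7

[21, 5, 9, 23, 9, [92, 95, 89], 41]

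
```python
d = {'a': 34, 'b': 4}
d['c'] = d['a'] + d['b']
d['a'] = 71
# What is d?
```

After line 1: d = {'a': 34, 'b': 4}
After line 2 (d['c'] = 34 + 4): d = {'a': 34, 'b': 4, 'c': 38}
After line 3: d = {'a': 71, 'b': 4, 'c': 38}

{'a': 71, 'b': 4, 'c': 38}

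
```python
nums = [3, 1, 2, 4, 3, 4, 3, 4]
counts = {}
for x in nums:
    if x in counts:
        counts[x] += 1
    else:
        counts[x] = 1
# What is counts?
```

Initial: counts = {}, nums = [3, 1, 2, 4, 3, 4, 3, 4]
See 3: counts = {3: 1}
See 1: counts = {3: 1, 1: 1}
See 2: counts = {3: 1, 1: 1, 2: 1}
See 4: counts = {3: 1, 1: 1, 2: 1, 4: 1}
See 3: counts = {3: 2, 1: 1, 2: 1, 4: 1}
See 4: counts = {3: 2, 1: 1, 2: 1, 4: 2}
See 3: counts = {3: 3, 1: 1, 2: 1, 4: 2}
See 4: counts = {3: 3, 1: 1, 2: 1, 4: 3}

{3: 3, 1: 1, 2: 1, 4: 3}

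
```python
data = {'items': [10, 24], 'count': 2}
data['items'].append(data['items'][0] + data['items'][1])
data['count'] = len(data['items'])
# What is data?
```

After line 1: data = {'items': [10, 24], 'count': 2}
After line 2 (append 10 + 24 = 34): data = {'items': [10, 24, 34], 'count': 2}
After line 3 (count = len(items) = 3): data = {'items': [10, 24, 34], 'count': 3}

{'items': [10, 24, 34], 'count': 3}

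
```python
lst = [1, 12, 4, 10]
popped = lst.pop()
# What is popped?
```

10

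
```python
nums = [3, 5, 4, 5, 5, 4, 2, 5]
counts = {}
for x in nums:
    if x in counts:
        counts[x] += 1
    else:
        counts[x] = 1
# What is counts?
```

Initial: counts = {}, nums = [3, 5, 4, 5, 5, 4, 2, 5]
See 3: counts = {3: 1}
See 5: counts = {3: 1, 5: 1}
See 4: counts = {3: 1, 5: 1, 4: 1}
See 5: counts = {3: 1, 5: 2, 4: 1}
See 5: counts = {3: 1, 5: 3, 4: 1}
See 4: counts = {3: 1, 5: 3, 4: 2}
See 2: counts = {3: 1, 5: 3, 4: 2, 2: 1}
See 5: counts = {3: 1, 5: 4, 4: 2, 2: 1}

{3: 1, 5: 4, 4: 2, 2: 1}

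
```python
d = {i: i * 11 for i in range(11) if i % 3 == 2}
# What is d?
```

{2: 22, 5: 55, 8: 88}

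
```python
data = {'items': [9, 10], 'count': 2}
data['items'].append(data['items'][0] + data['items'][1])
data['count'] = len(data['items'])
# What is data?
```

After line 1: data = {'items': [9, 10], 'count': 2}
After line 2 (append 9 + 10 = 19): data = {'items': [9, 10, 19], 'count': 2}
After line 3 (count = len(items) = 3): data = {'items': [9, 10, 19], 'count': 3}

{'items': [9, 10, 19], 'count': 3}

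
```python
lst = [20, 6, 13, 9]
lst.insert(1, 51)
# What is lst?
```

[20, 51, 6, 13, 9]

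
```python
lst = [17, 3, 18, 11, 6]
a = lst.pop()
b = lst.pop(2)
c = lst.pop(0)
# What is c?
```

After line 1: lst = [17, 3, 18, 11, 6]
After line 2 (pop() -> a = 6): lst = [17, 3, 18, 11]
After line 3 (pop(2) -> b = 18): lst = [17, 3, 11]
After line 4 (pop(0) -> c = 17): lst = [3, 11]

17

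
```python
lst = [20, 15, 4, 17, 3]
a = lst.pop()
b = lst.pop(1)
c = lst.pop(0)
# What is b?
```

After line 1: lst = [20, 15, 4, 17, 3]
After line 2 (pop() -> a = 3): lst = [20, 15, 4, 17]
After line 3 (pop(1) -> b = 15): lst = [20, 4, 17]
After line 4 (pop(0) -> c = 20): lst = [4, 17]

15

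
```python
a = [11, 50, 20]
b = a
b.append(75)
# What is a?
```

After line 1: a = [11, 50, 20]
After line 2 (b = a is an alias, same object): a = [11, 50, 20], b = [11, 50, 20]
After line 3 (b.append mutates the shared list): a = [11, 50, 20, 75], b = [11, 50, 20, 75]

[11, 50, 20, 75]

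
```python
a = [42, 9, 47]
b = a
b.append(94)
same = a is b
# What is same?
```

After line 1: a = [42, 9, 47]
After line 2 (b = a is an alias, same object): a = [42, 9, 47], b = [42, 9, 47]
After line 3 (b.append mutates the shared list): a = [42, 9, 47, 94], b = [42, 9, 47, 94]
After line 4 (same = a is b; same object -> True): same = True

True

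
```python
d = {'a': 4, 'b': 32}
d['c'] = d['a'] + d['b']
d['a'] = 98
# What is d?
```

After line 1: d = {'a': 4, 'b': 32}
After line 2 (d['c'] = 4 + 32): d = {'a': 4, 'b': 32, 'c': 36}
After line 3: d = {'a': 98, 'b': 32, 'c': 36}

{'a': 98, 'b': 32, 'c': 36}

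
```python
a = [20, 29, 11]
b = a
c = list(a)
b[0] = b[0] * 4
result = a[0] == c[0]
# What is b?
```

After line 1: a = [20, 29, 11]
After line 2 (b = a, alias): a = [20, 29, 11], b = [20, 29, 11]
After line 3 (c = list(a) is a copy, new object): c = [20, 29, 11]
After line 4 (b[0] = 20 * 4 = 80; mutates shared a/b): a = b = [80, 29, 11], c = [20, 29, 11]
After line 5 (a[0] = 80, c[0] = 20; result = False)

[80, 29, 11]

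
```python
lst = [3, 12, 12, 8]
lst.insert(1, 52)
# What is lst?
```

[3, 52, 12, 12, 8]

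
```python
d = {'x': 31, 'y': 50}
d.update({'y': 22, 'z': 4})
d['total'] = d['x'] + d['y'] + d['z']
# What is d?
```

After line 1: d = {'x': 31, 'y': 50}
After line 2 (y overwritten, z added): d = {'x': 31, 'y': 22, 'z': 4}
After line 3 (total = 31 + 22 + 4 = 57): d = {'x': 31, 'y': 22, 'z': 4, 'total': 57}

{'x': 31, 'y': 22, 'z': 4, 'total': 57}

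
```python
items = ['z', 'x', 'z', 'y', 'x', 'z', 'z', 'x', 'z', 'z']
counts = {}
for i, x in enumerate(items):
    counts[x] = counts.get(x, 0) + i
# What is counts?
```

Initial: counts = {}, items = ['z', 'x', 'z', 'y', 'x', 'z', 'z', 'x', 'z', 'z']
i=0, x='z': counts = {'z': 0}
i=1, x='x': counts = {'z': 0, 'x': 1}
i=2, x='z': counts = {'z': 2, 'x': 1}
i=3, x='y': counts = {'z': 2, 'x': 1, 'y': 3}
i=4, x='x': counts = {'z': 2, 'x': 5, 'y': 3}
i=5, x='z': counts = {'z': 7, 'x': 5, 'y': 3}
i=6, x='z': counts = {'z': 13, 'x': 5, 'y': 3}
i=7, x='x': counts = {'z': 13, 'x': 12, 'y': 3}
i=8, x='z': counts = {'z': 21, 'x': 12, 'y': 3}
i=9, x='z': counts = {'z': 30, 'x': 12, 'y': 3}

{'z': 30, 'x': 12, 'y': 3}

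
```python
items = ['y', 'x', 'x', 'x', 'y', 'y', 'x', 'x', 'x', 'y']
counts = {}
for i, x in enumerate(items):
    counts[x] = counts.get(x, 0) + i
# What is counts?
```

Initial: counts = {}, items = ['y', 'x', 'x', 'x', 'y', 'y', 'x', 'x', 'x', 'y']
i=0, x='y': counts = {'y': 0}
i=1, x='x': counts = {'y': 0, 'x': 1}
i=2, x='x': counts = {'y': 0, 'x': 3}
i=3, x='x': counts = {'y': 0, 'x': 6}
i=4, x='y': counts = {'y': 4, 'x': 6}
i=5, x='y': counts = {'y': 9, 'x': 6}
i=6, x='x': counts = {'y': 9, 'x': 12}
i=7, x='x': counts = {'y': 9, 'x': 19}
i=8, x='x': counts = {'y': 9, 'x': 27}
i=9, x='y': counts = {'y': 18, 'x': 27}

{'y': 18, 'x': 27}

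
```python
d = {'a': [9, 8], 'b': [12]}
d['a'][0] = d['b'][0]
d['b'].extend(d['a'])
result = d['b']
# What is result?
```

After line 1: d = {'a': [9, 8], 'b': [12]}
After line 2 (a[0] = b[0] = 12): d = {'a': [12, 8], 'b': [12]}
After line 3 (b.extend(a) appends [12, 8]): d = {'a': [12, 8], 'b': [12, 12, 8]}
After line 4: result = d['b'] = [12, 12, 8]

[12, 12, 8]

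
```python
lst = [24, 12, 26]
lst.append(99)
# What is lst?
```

[24, 12, 26, 99]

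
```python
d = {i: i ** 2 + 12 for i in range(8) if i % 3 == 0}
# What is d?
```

{0: 12, 3: 21, 6: 48}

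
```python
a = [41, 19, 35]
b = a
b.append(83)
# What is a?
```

After line 1: a = [41, 19, 35]
After line 2 (b = a is an alias, same object): a = [41, 19, 35], b = [41, 19, 35]
After line 3 (b.append mutates the shared list): a = [41, 19, 35, 83], b = [41, 19, 35, 83]

[41, 19, 35, 83]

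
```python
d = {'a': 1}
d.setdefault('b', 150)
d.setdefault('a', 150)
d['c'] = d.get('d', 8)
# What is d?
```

After line 1: d = {'a': 1}
After line 2 (setdefault adds 'b'=150): d = {'a': 1, 'b': 150}
After line 3 (setdefault 'a' no-op, already exists): d = {'a': 1, 'b': 150}
After line 4 (get('d', 8) returns default since 'd' not in d): d = {'a': 1, 'b': 150, 'c': 8}

{'a': 1, 'b': 150, 'c': 8}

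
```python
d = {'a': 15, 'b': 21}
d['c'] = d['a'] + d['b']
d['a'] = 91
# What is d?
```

After line 1: d = {'a': 15, 'b': 21}
After line 2 (d['c'] = 15 + 21): d = {'a': 15, 'b': 21, 'c': 36}
After line 3: d = {'a': 91, 'b': 21, 'c': 36}

{'a': 91, 'b': 21, 'c': 36}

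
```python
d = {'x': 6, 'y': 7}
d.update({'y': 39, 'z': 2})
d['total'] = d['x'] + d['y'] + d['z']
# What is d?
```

After line 1: d = {'x': 6, 'y': 7}
After line 2 (y overwritten, z added): d = {'x': 6, 'y': 39, 'z': 2}
After line 3 (total = 6 + 39 + 2 = 47): d = {'x': 6, 'y': 39, 'z': 2, 'total': 47}

{'x': 6, 'y': 39, 'z': 2, 'total': 47}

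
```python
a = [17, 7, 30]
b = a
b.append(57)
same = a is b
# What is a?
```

After line 1: a = [17, 7, 30]
After line 2 (b = a is an alias, same object): a = [17, 7, 30], b = [17, 7, 30]
After line 3 (b.append mutates the shared list): a = [17, 7, 30, 57], b = [17, 7, 30, 57]
After line 4 (same = a is b; same object -> True): same = True

[17, 7, 30, 57]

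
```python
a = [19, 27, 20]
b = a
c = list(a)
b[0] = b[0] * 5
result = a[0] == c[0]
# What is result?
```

After line 1: a = [19, 27, 20]
After line 2 (b = a, alias): a = [19, 27, 20], b = [19, 27, 20]
After line 3 (c = list(a) is a copy, new object): c = [19, 27, 20]
After line 4 (b[0] = 19 * 5 = 95; mutates shared a/b): a = b = [95, 27, 20], c = [19, 27, 20]
After line 5 (a[0] = 95, c[0] = 19; result = False)

False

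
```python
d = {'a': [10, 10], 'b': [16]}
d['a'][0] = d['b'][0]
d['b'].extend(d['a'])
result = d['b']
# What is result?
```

After line 1: d = {'a': [10, 10], 'b': [16]}
After line 2 (a[0] = b[0] = 16): d = {'a': [16, 10], 'b': [16]}
After line 3 (b.extend(a) appends [16, 10]): d = {'a': [16, 10], 'b': [16, 16, 10]}
After line 4: result = d['b'] = [16, 16, 10]

[16, 16, 10]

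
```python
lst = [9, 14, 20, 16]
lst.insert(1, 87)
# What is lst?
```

[9, 87, 14, 20, 16]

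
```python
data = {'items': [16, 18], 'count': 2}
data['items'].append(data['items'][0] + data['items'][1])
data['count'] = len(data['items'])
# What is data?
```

After line 1: data = {'items': [16, 18], 'count': 2}
After line 2 (append 16 + 18 = 34): data = {'items': [16, 18, 34], 'count': 2}
After line 3 (count = len(items) = 3): data = {'items': [16, 18, 34], 'count': 3}

{'items': [16, 18, 34], 'count': 3}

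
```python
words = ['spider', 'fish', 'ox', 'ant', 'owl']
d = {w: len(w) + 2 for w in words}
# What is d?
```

{'spider': 8, 'fish': 6, 'ox': 4, 'ant': 5, 'owl': 5}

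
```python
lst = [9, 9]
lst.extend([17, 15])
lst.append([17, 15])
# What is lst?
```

After line 1: lst = [9, 9]
After line 2 (extend unpacks [17, 15]): lst = [9, 9, 17, 15]
After line 3 (append adds [17, 15] as single element): lst = [9, 9, 17, 15, [17, 15]]

[9, 9, 17, 15, [17, 15]]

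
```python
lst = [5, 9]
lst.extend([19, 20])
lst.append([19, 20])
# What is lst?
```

After line 1: lst = [5, 9]
After line 2 (extend unpacks [19, 20]): lst = [5, 9, 19, 20]
After line 3 (append adds [19, 20] as single element): lst = [5, 9, 19, 20, [19, 20]]

[5, 9, 19, 20, [19, 20]]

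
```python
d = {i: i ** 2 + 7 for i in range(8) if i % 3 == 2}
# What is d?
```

{2: 11, 5: 32}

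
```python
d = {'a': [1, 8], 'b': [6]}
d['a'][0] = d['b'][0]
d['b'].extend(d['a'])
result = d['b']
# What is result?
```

After line 1: d = {'a': [1, 8], 'b': [6]}
After line 2 (a[0] = b[0] = 6): d = {'a': [6, 8], 'b': [6]}
After line 3 (b.extend(a) appends [6, 8]): d = {'a': [6, 8], 'b': [6, 6, 8]}
After line 4: result = d['b'] = [6, 6, 8]

[6, 6, 8]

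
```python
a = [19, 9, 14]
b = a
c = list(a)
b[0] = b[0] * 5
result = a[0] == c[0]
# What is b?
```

After line 1: a = [19, 9, 14]
After line 2 (b = a, alias): a = [19, 9, 14], b = [19, 9, 14]
After line 3 (c = list(a) is a copy, new object): c = [19, 9, 14]
After line 4 (b[0] = 19 * 5 = 95; mutates shared a/b): a = b = [95, 9, 14], c = [19, 9, 14]
After line 5 (a[0] = 95, c[0] = 19; result = False)

[95, 9, 14]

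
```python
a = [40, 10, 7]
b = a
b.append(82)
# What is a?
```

After line 1: a = [40, 10, 7]
After line 2 (b = a is an alias, same object): a = [40, 10, 7], b = [40, 10, 7]
After line 3 (b.append mutates the shared list): a = [40, 10, 7, 82], b = [40, 10, 7, 82]

[40, 10, 7, 82]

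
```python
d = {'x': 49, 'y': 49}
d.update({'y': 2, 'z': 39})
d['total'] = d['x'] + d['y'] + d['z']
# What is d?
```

After line 1: d = {'x': 49, 'y': 49}
After line 2 (y overwritten, z added): d = {'x': 49, 'y': 2, 'z': 39}
After line 3 (total = 49 + 2 + 39 = 90): d = {'x': 49, 'y': 2, 'z': 39, 'total': 90}

{'x': 49, 'y': 2, 'z': 39, 'total': 90}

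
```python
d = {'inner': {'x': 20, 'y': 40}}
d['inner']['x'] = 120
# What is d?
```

After line 1: d = {'inner': {'x': 20, 'y': 40}}
After line 2 (inner x overwritten): d = {'inner': {'x': 120, 'y': 40}}

{'inner': {'x': 120, 'y': 40}}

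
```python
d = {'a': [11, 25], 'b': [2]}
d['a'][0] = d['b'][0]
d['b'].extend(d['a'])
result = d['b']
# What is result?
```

After line 1: d = {'a': [11, 25], 'b': [2]}
After line 2 (a[0] = b[0] = 2): d = {'a': [2, 25], 'b': [2]}
After line 3 (b.extend(a) appends [2, 25]): d = {'a': [2, 25], 'b': [2, 2, 25]}
After line 4: result = d['b'] = [2, 2, 25]

[2, 2, 25]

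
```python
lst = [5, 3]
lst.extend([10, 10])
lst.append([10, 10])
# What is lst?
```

After line 1: lst = [5, 3]
After line 2 (extend unpacks [10, 10]): lst = [5, 3, 10, 10]
After line 3 (append adds [10, 10] as single element): lst = [5, 3, 10, 10, [10, 10]]

[5, 3, 10, 10, [10, 10]]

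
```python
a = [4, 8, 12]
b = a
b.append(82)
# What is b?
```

After line 1: a = [4, 8, 12]
After line 2 (b = a is an alias, same object): a = [4, 8, 12], b = [4, 8, 12]
After line 3 (b.append mutates the shared list): a = [4, 8, 12, 82], b = [4, 8, 12, 82]

[4, 8, 12, 82]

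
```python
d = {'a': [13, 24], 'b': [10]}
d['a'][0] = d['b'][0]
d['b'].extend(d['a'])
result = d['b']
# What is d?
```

After line 1: d = {'a': [13, 24], 'b': [10]}
After line 2 (a[0] = b[0] = 10): d = {'a': [10, 24], 'b': [10]}
After line 3 (b.extend(a) appends [10, 24]): d = {'a': [10, 24], 'b': [10, 10, 24]}
After line 4: result = d['b'] = [10, 10, 24]

{'a': [10, 24], 'b': [10, 10, 24]}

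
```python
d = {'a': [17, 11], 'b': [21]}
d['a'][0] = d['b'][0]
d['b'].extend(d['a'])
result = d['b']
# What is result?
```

After line 1: d = {'a': [17, 11], 'b': [21]}
After line 2 (a[0] = b[0] = 21): d = {'a': [21, 11], 'b': [21]}
After line 3 (b.extend(a) appends [21, 11]): d = {'a': [21, 11], 'b': [21, 21, 11]}
After line 4: result = d['b'] = [21, 21, 11]

[21, 21, 11]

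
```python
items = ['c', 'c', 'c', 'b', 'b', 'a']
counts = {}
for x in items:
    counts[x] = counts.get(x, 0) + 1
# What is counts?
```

Initial: counts = {}, items = ['c', 'c', 'c', 'b', 'b', 'a']
See 'c': counts = {'c': 1}
See 'c': counts = {'c': 2}
See 'c': counts = {'c': 3}
See 'b': counts = {'c': 3, 'b': 1}
See 'b': counts = {'c': 3, 'b': 2}
See 'a': counts = {'c': 3, 'b': 2, 'a': 1}

{'c': 3, 'b': 2, 'a': 1}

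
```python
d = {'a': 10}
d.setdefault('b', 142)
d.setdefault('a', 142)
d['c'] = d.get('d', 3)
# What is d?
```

After line 1: d = {'a': 10}
After line 2 (setdefault adds 'b'=142): d = {'a': 10, 'b': 142}
After line 3 (setdefault 'a' no-op, already exists): d = {'a': 10, 'b': 142}
After line 4 (get('d', 3) returns default since 'd' not in d): d = {'a': 10, 'b': 142, 'c': 3}

{'a': 10, 'b': 142, 'c': 3}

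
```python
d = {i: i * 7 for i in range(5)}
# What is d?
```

{0: 0, 1: 7, 2: 14, 3: 21, 4: 28}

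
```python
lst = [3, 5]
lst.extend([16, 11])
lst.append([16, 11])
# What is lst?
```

After line 1: lst = [3, 5]
After line 2 (extend unpacks [16, 11]): lst = [3, 5, 16, 11]
After line 3 (append adds [16, 11] as single element): lst = [3, 5, 16, 11, [16, 11]]

[3, 5, 16, 11, [16, 11]]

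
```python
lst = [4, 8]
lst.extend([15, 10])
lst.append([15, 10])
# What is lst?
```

After line 1: lst = [4, 8]
After line 2 (extend unpacks [15, 10]): lst = [4, 8, 15, 10]
After line 3 (append adds [15, 10] as single element): lst = [4, 8, 15, 10, [15, 10]]

[4, 8, 15, 10, [15, 10]]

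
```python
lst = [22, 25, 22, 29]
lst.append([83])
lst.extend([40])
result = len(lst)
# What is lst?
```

After line 1: lst = [22, 25, 22, 29]
After line 2 (append adds [83] as single element): lst = [22, 25, 22, 29, [83]]
After line 3 (extend unpacks [40], adds 40): lst = [22, 25, 22, 29, [83], 40]
After line 4: result = len(lst) = 6

[22, 25, 22, 29, [83], 40]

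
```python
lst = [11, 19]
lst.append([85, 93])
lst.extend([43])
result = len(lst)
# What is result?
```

After line 1: lst = [11, 19]
After line 2 (append adds [85, 93] as single element): lst = [11, 19, [85, 93]]
After line 3 (extend unpacks [43], adds 43): lst = [11, 19, [85, 93], 43]
After line 4: result = len(lst) = 4

4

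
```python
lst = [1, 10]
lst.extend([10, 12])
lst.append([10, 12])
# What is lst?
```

After line 1: lst = [1, 10]
After line 2 (extend unpacks [10, 12]): lst = [1, 10, 10, 12]
After line 3 (append adds [10, 12] as single element): lst = [1, 10, 10, 12, [10, 12]]

[1, 10, 10, 12, [10, 12]]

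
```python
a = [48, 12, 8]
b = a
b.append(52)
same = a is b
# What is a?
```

After line 1: a = [48, 12, 8]
After line 2 (b = a is an alias, same object): a = [48, 12, 8], b = [48, 12, 8]
After line 3 (b.append mutates the shared list): a = [48, 12, 8, 52], b = [48, 12, 8, 52]
After line 4 (same = a is b; same object -> True): same = True

[48, 12, 8, 52]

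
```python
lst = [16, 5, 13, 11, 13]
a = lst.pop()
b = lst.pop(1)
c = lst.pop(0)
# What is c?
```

After line 1: lst = [16, 5, 13, 11, 13]
After line 2 (pop() -> a = 13): lst = [16, 5, 13, 11]
After line 3 (pop(1) -> b = 5): lst = [16, 13, 11]
After line 4 (pop(0) -> c = 16): lst = [13, 11]

16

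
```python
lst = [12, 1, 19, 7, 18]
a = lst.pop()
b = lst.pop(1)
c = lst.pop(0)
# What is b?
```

After line 1: lst = [12, 1, 19, 7, 18]
After line 2 (pop() -> a = 18): lst = [12, 1, 19, 7]
After line 3 (pop(1) -> b = 1): lst = [12, 19, 7]
After line 4 (pop(0) -> c = 12): lst = [19, 7]

1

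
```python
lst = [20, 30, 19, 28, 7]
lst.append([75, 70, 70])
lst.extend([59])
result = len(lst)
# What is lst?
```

After line 1: lst = [20, 30, 19, 28, 7]
After line 2 (append adds [75, 70, 70] as single element): lst = [20, 30, 19, 28, 7, [75, 70, 70]]
After line 3 (extend unpacks [59], adds 59): lst = [20, 30, 19, 28, 7, [75, 70, 70], 59]
After line 4: result = len(lst) = 7

[20, 30, 19, 28, 7, [75, 70, 70], 59]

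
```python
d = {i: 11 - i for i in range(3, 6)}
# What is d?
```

{3: 8, 4: 7, 5: 6}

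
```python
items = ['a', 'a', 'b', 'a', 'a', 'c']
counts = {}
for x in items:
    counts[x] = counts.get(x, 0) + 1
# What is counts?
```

Initial: counts = {}, items = ['a', 'a', 'b', 'a', 'a', 'c']
See 'a': counts = {'a': 1}
See 'a': counts = {'a': 2}
See 'b': counts = {'a': 2, 'b': 1}
See 'a': counts = {'a': 3, 'b': 1}
See 'a': counts = {'a': 4, 'b': 1}
See 'c': counts = {'a': 4, 'b': 1, 'c': 1}

{'a': 4, 'b': 1, 'c': 1}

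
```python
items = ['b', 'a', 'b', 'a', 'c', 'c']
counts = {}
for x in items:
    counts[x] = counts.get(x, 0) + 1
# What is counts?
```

Initial: counts = {}, items = ['b', 'a', 'b', 'a', 'c', 'c']
See 'b': counts = {'b': 1}
See 'a': counts = {'b': 1, 'a': 1}
See 'b': counts = {'b': 2, 'a': 1}
See 'a': counts = {'b': 2, 'a': 2}
See 'c': counts = {'b': 2, 'a': 2, 'c': 1}
See 'c': counts = {'b': 2, 'a': 2, 'c': 2}

{'b': 2, 'a': 2, 'c': 2}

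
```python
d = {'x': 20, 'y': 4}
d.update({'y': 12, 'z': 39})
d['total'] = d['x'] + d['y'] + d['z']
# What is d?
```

After line 1: d = {'x': 20, 'y': 4}
After line 2 (y overwritten, z added): d = {'x': 20, 'y': 12, 'z': 39}
After line 3 (total = 20 + 12 + 39 = 71): d = {'x': 20, 'y': 12, 'z': 39, 'total': 71}

{'x': 20, 'y': 12, 'z': 39, 'total': 71}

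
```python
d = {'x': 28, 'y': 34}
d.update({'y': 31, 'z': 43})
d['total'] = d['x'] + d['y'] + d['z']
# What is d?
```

After line 1: d = {'x': 28, 'y': 34}
After line 2 (y overwritten, z added): d = {'x': 28, 'y': 31, 'z': 43}
After line 3 (total = 28 + 31 + 43 = 102): d = {'x': 28, 'y': 31, 'z': 43, 'total': 102}

{'x': 28, 'y': 31, 'z': 43, 'total': 102}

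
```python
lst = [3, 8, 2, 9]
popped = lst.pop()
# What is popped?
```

9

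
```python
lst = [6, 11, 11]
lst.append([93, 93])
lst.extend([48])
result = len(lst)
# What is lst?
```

After line 1: lst = [6, 11, 11]
After line 2 (append adds [93, 93] as single element): lst = [6, 11, 11, [93, 93]]
After line 3 (extend unpacks [48], adds 48): lst = [6, 11, 11, [93, 93], 48]
After line 4: result = len(lst) = 5

[6, 11, 11, [93, 93], 48]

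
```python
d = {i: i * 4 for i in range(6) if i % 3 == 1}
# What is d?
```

{1: 4, 4: 16}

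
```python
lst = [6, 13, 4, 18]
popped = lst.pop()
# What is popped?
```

18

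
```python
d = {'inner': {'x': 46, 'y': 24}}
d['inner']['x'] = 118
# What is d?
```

After line 1: d = {'inner': {'x': 46, 'y': 24}}
After line 2 (inner x overwritten): d = {'inner': {'x': 118, 'y': 24}}

{'inner': {'x': 118, 'y': 24}}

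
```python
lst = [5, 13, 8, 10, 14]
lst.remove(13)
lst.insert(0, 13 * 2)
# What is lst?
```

After line 1: lst = [5, 13, 8, 10, 14]
After line 2 (remove first 13): lst = [5, 8, 10, 14]
After line 3 (insert 26 at index 0): lst = [26, 5, 8, 10, 14]

[26, 5, 8, 10, 14]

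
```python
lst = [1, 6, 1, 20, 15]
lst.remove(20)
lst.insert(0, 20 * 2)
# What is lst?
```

After line 1: lst = [1, 6, 1, 20, 15]
After line 2 (remove first 20): lst = [1, 6, 1, 15]
After line 3 (insert 40 at index 0): lst = [40, 1, 6, 1, 15]

[40, 1, 6, 1, 15]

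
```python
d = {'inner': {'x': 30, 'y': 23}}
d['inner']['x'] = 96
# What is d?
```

After line 1: d = {'inner': {'x': 30, 'y': 23}}
After line 2 (inner x overwritten): d = {'inner': {'x': 96, 'y': 23}}

{'inner': {'x': 96, 'y': 23}}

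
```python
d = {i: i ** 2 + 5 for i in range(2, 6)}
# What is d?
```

{2: 9, 3: 14, 4: 21, 5: 30}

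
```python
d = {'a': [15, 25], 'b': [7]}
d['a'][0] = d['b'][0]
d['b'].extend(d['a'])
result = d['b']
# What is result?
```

After line 1: d = {'a': [15, 25], 'b': [7]}
After line 2 (a[0] = b[0] = 7): d = {'a': [7, 25], 'b': [7]}
After line 3 (b.extend(a) appends [7, 25]): d = {'a': [7, 25], 'b': [7, 7, 25]}
After line 4: result = d['b'] = [7, 7, 25]

[7, 7, 25]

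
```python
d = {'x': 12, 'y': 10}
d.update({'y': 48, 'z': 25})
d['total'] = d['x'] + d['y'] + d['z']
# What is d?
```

After line 1: d = {'x': 12, 'y': 10}
After line 2 (y overwritten, z added): d = {'x': 12, 'y': 48, 'z': 25}
After line 3 (total = 12 + 48 + 25 = 85): d = {'x': 12, 'y': 48, 'z': 25, 'total': 85}

{'x': 12, 'y': 48, 'z': 25, 'total': 85}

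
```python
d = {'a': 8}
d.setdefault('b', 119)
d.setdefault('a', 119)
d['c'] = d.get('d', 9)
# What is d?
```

After line 1: d = {'a': 8}
After line 2 (setdefault adds 'b'=119): d = {'a': 8, 'b': 119}
After line 3 (setdefault 'a' no-op, already exists): d = {'a': 8, 'b': 119}
After line 4 (get('d', 9) returns default since 'd' not in d): d = {'a': 8, 'b': 119, 'c': 9}

{'a': 8, 'b': 119, 'c': 9}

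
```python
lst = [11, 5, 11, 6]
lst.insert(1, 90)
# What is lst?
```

[11, 90, 5, 11, 6]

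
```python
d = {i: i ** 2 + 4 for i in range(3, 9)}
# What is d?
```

{3: 13, 4: 20, 5: 29, 6: 40, 7: 53, 8: 68}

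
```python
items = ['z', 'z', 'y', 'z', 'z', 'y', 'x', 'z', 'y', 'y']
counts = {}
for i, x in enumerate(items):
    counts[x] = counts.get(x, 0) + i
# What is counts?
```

Initial: counts = {}, items = ['z', 'z', 'y', 'z', 'z', 'y', 'x', 'z', 'y', 'y']
i=0, x='z': counts = {'z': 0}
i=1, x='z': counts = {'z': 1}
i=2, x='y': counts = {'z': 1, 'y': 2}
i=3, x='z': counts = {'z': 4, 'y': 2}
i=4, x='z': counts = {'z': 8, 'y': 2}
i=5, x='y': counts = {'z': 8, 'y': 7}
i=6, x='x': counts = {'z': 8, 'y': 7, 'x': 6}
i=7, x='z': counts = {'z': 15, 'y': 7, 'x': 6}
i=8, x='y': counts = {'z': 15, 'y': 15, 'x': 6}
i=9, x='y': counts = {'z': 15, 'y': 24, 'x': 6}

{'z': 15, 'y': 24, 'x': 6}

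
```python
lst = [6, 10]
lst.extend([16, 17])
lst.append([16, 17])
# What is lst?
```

After line 1: lst = [6, 10]
After line 2 (extend unpacks [16, 17]): lst = [6, 10, 16, 17]
After line 3 (append adds [16, 17] as single element): lst = [6, 10, 16, 17, [16, 17]]

[6, 10, 16, 17, [16, 17]]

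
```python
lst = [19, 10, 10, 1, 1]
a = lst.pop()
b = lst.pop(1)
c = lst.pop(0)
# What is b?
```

After line 1: lst = [19, 10, 10, 1, 1]
After line 2 (pop() -> a = 1): lst = [19, 10, 10, 1]
After line 3 (pop(1) -> b = 10): lst = [19, 10, 1]
After line 4 (pop(0) -> c = 19): lst = [10, 1]

10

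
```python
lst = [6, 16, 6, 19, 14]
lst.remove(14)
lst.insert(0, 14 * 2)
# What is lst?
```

After line 1: lst = [6, 16, 6, 19, 14]
After line 2 (remove first 14): lst = [6, 16, 6, 19]
After line 3 (insert 28 at index 0): lst = [28, 6, 16, 6, 19]

[28, 6, 16, 6, 19]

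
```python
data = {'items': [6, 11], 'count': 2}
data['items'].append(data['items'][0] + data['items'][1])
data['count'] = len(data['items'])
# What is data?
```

After line 1: data = {'items': [6, 11], 'count': 2}
After line 2 (append 6 + 11 = 17): data = {'items': [6, 11, 17], 'count': 2}
After line 3 (count = len(items) = 3): data = {'items': [6, 11, 17], 'count': 3}

{'items': [6, 11, 17], 'count': 3}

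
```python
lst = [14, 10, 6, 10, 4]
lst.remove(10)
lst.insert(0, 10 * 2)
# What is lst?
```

After line 1: lst = [14, 10, 6, 10, 4]
After line 2 (remove first 10): lst = [14, 6, 10, 4]
After line 3 (insert 20 at index 0): lst = [20, 14, 6, 10, 4]

[20, 14, 6, 10, 4]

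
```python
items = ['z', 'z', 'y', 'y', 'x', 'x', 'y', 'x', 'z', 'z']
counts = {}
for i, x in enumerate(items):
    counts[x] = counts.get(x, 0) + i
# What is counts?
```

Initial: counts = {}, items = ['z', 'z', 'y', 'y', 'x', 'x', 'y', 'x', 'z', 'z']
i=0, x='z': counts = {'z': 0}
i=1, x='z': counts = {'z': 1}
i=2, x='y': counts = {'z': 1, 'y': 2}
i=3, x='y': counts = {'z': 1, 'y': 5}
i=4, x='x': counts = {'z': 1, 'y': 5, 'x': 4}
i=5, x='x': counts = {'z': 1, 'y': 5, 'x': 9}
i=6, x='y': counts = {'z': 1, 'y': 11, 'x': 9}
i=7, x='x': counts = {'z': 1, 'y': 11, 'x': 16}
i=8, x='z': counts = {'z': 9, 'y': 11, 'x': 16}
i=9, x='z': counts = {'z': 18, 'y': 11, 'x': 16}

{'z': 18, 'y': 11, 'x': 16}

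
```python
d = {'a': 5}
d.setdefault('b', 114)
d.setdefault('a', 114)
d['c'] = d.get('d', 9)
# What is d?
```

After line 1: d = {'a': 5}
After line 2 (setdefault adds 'b'=114): d = {'a': 5, 'b': 114}
After line 3 (setdefault 'a' no-op, already exists): d = {'a': 5, 'b': 114}
After line 4 (get('d', 9) returns default since 'd' not in d): d = {'a': 5, 'b': 114, 'c': 9}

{'a': 5, 'b': 114, 'c': 9}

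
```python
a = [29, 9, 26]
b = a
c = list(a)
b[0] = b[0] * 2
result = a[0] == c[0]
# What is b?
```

After line 1: a = [29, 9, 26]
After line 2 (b = a, alias): a = [29, 9, 26], b = [29, 9, 26]
After line 3 (c = list(a) is a copy, new object): c = [29, 9, 26]
After line 4 (b[0] = 29 * 2 = 58; mutates shared a/b): a = b = [58, 9, 26], c = [29, 9, 26]
After line 5 (a[0] = 58, c[0] = 29; result = False)

[58, 9, 26]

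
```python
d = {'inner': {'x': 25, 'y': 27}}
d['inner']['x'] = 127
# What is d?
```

After line 1: d = {'inner': {'x': 25, 'y': 27}}
After line 2 (inner x overwritten): d = {'inner': {'x': 127, 'y': 27}}

{'inner': {'x': 127, 'y': 27}}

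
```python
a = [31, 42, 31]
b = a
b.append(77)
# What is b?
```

After line 1: a = [31, 42, 31]
After line 2 (b = a is an alias, same object): a = [31, 42, 31], b = [31, 42, 31]
After line 3 (b.append mutates the shared list): a = [31, 42, 31, 77], b = [31, 42, 31, 77]

[31, 42, 31, 77]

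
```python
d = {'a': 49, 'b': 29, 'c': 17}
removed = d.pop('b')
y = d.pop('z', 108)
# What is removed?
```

After line 1: d = {'a': 49, 'b': 29, 'c': 17}
After line 2 (pop 'b' returns 29): d = {'a': 49, 'c': 17}, removed = 29
After line 3 (pop 'z' missing, returns default 108): d = {'a': 49, 'c': 17}, y = 108

29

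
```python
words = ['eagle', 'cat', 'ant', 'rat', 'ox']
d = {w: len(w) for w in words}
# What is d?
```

{'eagle': 5, 'cat': 3, 'ant': 3, 'rat': 3, 'ox': 2}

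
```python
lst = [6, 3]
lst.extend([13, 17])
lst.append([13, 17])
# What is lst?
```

After line 1: lst = [6, 3]
After line 2 (extend unpacks [13, 17]): lst = [6, 3, 13, 17]
After line 3 (append adds [13, 17] as single element): lst = [6, 3, 13, 17, [13, 17]]

[6, 3, 13, 17, [13, 17]]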